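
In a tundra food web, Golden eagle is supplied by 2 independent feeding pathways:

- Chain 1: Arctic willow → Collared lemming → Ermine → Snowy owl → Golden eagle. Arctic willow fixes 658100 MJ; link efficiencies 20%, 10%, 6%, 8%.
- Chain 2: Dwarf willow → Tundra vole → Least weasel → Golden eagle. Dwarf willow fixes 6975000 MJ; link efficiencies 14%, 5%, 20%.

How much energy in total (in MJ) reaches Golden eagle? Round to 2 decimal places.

9828.18 MJ

Chain 1: 658100 × 0.2 × 0.1 × 0.06 × 0.08 = 63.1776 MJ
Chain 2: 6975000 × 0.14 × 0.05 × 0.2 = 9765 MJ
Total at Golden eagle: 63.1776 + 9765 = 9828.1776 MJ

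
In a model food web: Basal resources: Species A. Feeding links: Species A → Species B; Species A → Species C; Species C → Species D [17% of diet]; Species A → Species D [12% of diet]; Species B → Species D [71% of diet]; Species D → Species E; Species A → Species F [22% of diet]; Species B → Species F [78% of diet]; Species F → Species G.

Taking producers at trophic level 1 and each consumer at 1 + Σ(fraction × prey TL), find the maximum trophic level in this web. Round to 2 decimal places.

Species B: 1 + 1 = 2
Species C: 1 + 1 = 2
Species D: 1 + (0.17×2 + 0.12×1 + 0.71×2) = 2.88
Species E: 1 + 2.88 = 3.88
Species F: 1 + (0.22×1 + 0.78×2) = 2.78
Species G: 1 + 2.78 = 3.78

3.88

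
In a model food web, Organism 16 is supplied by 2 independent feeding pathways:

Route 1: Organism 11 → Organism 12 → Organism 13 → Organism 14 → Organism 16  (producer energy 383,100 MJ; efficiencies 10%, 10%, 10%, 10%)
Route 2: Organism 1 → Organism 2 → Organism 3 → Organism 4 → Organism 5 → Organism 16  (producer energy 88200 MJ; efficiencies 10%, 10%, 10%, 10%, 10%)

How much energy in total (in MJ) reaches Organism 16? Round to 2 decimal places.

Route 1: 383100 × 0.1 × 0.1 × 0.1 × 0.1 = 38.31 MJ
Route 2: 88200 × 0.1 × 0.1 × 0.1 × 0.1 × 0.1 = 0.882 MJ
Total at Organism 16: 38.31 + 0.882 = 39.192 MJ

39.19 MJ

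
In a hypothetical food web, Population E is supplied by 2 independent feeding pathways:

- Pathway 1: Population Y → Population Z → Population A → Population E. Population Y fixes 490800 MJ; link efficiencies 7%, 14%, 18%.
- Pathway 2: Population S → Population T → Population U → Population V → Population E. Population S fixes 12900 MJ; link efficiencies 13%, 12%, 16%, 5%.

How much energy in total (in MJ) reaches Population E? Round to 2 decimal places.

Pathway 1: 490800 × 0.07 × 0.14 × 0.18 = 865.7712 MJ
Pathway 2: 12900 × 0.13 × 0.12 × 0.16 × 0.05 = 1.60992 MJ
Total at Population E: 865.7712 + 1.60992 = 867.38112 MJ

867.38 MJ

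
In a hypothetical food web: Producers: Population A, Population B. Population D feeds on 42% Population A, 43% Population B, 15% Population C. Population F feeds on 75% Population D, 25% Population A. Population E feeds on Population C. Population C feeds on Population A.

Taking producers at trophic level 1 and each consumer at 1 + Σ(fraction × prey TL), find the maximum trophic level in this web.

Population C: 1 + 1 = 2
Population D: 1 + (0.42×1 + 0.43×1 + 0.15×2) = 2.15
Population E: 1 + 2 = 3
Population F: 1 + (0.75×2.15 + 0.25×1) = 2.8625

3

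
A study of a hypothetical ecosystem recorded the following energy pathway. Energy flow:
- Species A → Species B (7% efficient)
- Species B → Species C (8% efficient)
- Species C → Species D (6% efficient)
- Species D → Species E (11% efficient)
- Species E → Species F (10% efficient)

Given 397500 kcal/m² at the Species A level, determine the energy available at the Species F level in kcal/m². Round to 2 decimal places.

1.47 kcal/m²

Species B: 397500 × 0.07 = 27825 kcal/m²
Species C: 27825 × 0.08 = 2226 kcal/m²
Species D: 2226 × 0.06 = 133.56 kcal/m²
Species E: 133.56 × 0.11 = 14.6916 kcal/m²
Species F: 14.6916 × 0.1 = 1.46916 kcal/m²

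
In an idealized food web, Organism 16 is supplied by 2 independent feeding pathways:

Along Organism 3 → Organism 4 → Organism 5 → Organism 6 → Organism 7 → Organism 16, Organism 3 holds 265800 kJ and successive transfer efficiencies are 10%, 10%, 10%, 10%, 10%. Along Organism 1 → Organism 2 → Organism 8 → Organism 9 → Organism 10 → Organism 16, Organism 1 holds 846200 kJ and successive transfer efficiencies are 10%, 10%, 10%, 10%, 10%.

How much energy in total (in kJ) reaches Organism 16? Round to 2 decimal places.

11.12 kJ

Via Organism 3: 265800 × 0.1 × 0.1 × 0.1 × 0.1 × 0.1 = 2.658 kJ
Via Organism 1: 846200 × 0.1 × 0.1 × 0.1 × 0.1 × 0.1 = 8.462 kJ
Total at Organism 16: 2.658 + 8.462 = 11.12 kJ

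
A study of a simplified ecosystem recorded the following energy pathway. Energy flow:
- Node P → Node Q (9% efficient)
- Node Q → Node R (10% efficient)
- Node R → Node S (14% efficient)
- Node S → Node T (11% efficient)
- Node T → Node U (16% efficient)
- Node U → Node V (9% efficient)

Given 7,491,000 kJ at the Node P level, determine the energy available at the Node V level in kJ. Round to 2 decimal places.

Node Q: 7491000 × 0.09 = 674190 kJ
Node R: 674190 × 0.1 = 67419 kJ
Node S: 67419 × 0.14 = 9438.66 kJ
Node T: 9438.66 × 0.11 = 1038.2526 kJ
Node U: 1038.2526 × 0.16 = 166.120416 kJ
Node V: 166.120416 × 0.09 = 14.95083744 kJ

14.95 kJ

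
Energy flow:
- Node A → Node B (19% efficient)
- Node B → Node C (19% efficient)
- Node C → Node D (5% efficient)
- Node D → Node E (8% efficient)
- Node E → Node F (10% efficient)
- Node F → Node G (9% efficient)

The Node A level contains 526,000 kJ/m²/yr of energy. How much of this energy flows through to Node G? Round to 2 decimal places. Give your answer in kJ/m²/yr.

0.68 kJ/m²/yr

Node B: 526000 × 0.19 = 99940 kJ/m²/yr
Node C: 99940 × 0.19 = 18988.6 kJ/m²/yr
Node D: 18988.6 × 0.05 = 949.43 kJ/m²/yr
Node E: 949.43 × 0.08 = 75.9544 kJ/m²/yr
Node F: 75.9544 × 0.1 = 7.59544 kJ/m²/yr
Node G: 7.59544 × 0.09 = 0.6835896 kJ/m²/yr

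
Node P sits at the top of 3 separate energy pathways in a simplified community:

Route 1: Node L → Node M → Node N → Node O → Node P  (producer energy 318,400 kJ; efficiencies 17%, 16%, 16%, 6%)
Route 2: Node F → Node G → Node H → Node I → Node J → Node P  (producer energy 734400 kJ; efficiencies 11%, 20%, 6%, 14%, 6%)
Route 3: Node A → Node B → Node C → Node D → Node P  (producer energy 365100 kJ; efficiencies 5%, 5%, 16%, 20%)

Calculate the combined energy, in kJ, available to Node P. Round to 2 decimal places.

Route 1: 318400 × 0.17 × 0.16 × 0.16 × 0.06 = 83.140608 kJ
Route 2: 734400 × 0.11 × 0.2 × 0.06 × 0.14 × 0.06 = 8.1430272 kJ
Route 3: 365100 × 0.05 × 0.05 × 0.16 × 0.2 = 29.208 kJ
Total at Node P: 83.140608 + 8.1430272 + 29.208 = 120.4916352 kJ

120.49 kJ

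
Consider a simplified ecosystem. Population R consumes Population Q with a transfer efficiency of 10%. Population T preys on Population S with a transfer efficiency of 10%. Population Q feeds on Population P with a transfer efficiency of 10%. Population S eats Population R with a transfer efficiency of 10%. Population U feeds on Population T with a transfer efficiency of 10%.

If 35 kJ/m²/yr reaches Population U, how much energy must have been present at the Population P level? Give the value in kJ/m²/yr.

Cumulative transfer efficiency: 0.1 × 0.1 × 0.1 × 0.1 × 0.1 = 0.00001
Population P energy = 35 / 0.00001 = 3500000 kJ/m²/yr

3500000 kJ/m²/yr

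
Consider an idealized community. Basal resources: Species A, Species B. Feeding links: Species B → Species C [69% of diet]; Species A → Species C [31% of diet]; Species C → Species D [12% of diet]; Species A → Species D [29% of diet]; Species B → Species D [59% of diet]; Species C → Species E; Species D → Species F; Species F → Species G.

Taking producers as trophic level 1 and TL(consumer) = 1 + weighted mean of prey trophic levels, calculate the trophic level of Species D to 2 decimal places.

2.12

Species C: 1 + (0.69×1 + 0.31×1) = 2
Species D: 1 + (0.12×2 + 0.29×1 + 0.59×1) = 2.12
Species E: 1 + 2 = 3
Species F: 1 + 2.12 = 3.12
Species G: 1 + 3.12 = 4.12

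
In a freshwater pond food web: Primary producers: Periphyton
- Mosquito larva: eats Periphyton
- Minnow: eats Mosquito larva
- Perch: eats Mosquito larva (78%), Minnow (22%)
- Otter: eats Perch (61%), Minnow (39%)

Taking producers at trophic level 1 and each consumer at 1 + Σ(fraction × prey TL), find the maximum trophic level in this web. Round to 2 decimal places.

4.13

Mosquito larva: 1 + 1 = 2
Minnow: 1 + 2 = 3
Perch: 1 + (0.78×2 + 0.22×3) = 3.22
Otter: 1 + (0.61×3.22 + 0.39×3) = 4.1342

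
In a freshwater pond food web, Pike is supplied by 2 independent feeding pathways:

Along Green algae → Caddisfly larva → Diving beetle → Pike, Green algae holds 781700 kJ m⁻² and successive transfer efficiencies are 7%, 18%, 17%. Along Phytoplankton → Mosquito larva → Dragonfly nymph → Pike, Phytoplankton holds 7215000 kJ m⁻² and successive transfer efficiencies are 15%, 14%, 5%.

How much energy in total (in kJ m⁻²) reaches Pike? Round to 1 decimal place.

Via Green algae: 781700 × 0.07 × 0.18 × 0.17 = 1674.4014 kJ m⁻²
Via Phytoplankton: 7215000 × 0.15 × 0.14 × 0.05 = 7575.75 kJ m⁻²
Total at Pike: 1674.4014 + 7575.75 = 9250.1514 kJ m⁻²

9250.2 kJ m⁻²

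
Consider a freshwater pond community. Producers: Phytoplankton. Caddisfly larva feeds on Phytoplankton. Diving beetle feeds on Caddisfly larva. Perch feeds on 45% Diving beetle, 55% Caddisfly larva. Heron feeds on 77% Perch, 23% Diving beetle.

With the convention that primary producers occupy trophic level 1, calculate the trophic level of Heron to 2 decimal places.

4.35

Caddisfly larva: 1 + 1 = 2
Diving beetle: 1 + 2 = 3
Perch: 1 + (0.45×3 + 0.55×2) = 3.45
Heron: 1 + (0.77×3.45 + 0.23×3) = 4.3465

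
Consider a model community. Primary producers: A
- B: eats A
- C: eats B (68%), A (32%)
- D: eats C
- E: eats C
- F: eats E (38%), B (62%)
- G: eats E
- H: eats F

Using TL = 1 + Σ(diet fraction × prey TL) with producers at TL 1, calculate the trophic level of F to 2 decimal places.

3.64

B: 1 + 1 = 2
C: 1 + (0.68×2 + 0.32×1) = 2.68
D: 1 + 2.68 = 3.68
E: 1 + 2.68 = 3.68
F: 1 + (0.38×3.68 + 0.62×2) = 3.6384
G: 1 + 3.68 = 4.68
H: 1 + 3.6384 = 4.6384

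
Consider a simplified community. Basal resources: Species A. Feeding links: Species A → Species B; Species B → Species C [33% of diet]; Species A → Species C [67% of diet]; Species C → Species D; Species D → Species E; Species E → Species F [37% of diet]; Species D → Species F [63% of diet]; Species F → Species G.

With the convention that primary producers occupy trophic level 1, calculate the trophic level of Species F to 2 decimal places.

Species B: 1 + 1 = 2
Species C: 1 + (0.33×2 + 0.67×1) = 2.33
Species D: 1 + 2.33 = 3.33
Species E: 1 + 3.33 = 4.33
Species F: 1 + (0.37×4.33 + 0.63×3.33) = 4.7
Species G: 1 + 4.7 = 5.7

4.70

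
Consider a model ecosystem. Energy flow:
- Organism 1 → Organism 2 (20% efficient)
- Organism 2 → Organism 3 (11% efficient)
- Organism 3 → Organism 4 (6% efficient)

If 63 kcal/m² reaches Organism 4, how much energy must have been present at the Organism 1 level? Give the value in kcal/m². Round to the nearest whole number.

47727 kcal/m²

Cumulative transfer efficiency: 0.2 × 0.11 × 0.06 = 0.00132
Organism 1 energy = 63 / 0.00132 = 47727 kcal/m²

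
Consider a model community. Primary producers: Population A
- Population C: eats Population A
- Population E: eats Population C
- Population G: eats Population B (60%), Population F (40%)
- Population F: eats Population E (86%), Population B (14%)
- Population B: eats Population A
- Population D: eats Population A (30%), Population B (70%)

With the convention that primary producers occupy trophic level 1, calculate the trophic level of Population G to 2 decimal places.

3.74

Population B: 1 + 1 = 2
Population C: 1 + 1 = 2
Population D: 1 + (0.3×1 + 0.7×2) = 2.7
Population E: 1 + 2 = 3
Population F: 1 + (0.86×3 + 0.14×2) = 3.86
Population G: 1 + (0.6×2 + 0.4×3.86) = 3.744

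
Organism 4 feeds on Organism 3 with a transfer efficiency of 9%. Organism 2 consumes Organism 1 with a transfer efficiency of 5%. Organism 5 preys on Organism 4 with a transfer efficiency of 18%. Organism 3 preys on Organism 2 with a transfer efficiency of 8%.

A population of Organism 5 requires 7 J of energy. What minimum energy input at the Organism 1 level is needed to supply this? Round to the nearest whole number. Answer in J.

108025 J

Cumulative transfer efficiency: 0.05 × 0.08 × 0.09 × 0.18 = 0.0000648
Organism 1 energy = 7 / 0.0000648 = 108025 J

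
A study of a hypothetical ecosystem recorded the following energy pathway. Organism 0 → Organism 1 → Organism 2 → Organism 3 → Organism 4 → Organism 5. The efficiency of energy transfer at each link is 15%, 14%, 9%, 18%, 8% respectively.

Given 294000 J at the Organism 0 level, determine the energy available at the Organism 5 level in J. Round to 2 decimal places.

8.00 J

Organism 1: 294000 × 0.15 = 44100 J
Organism 2: 44100 × 0.14 = 6174 J
Organism 3: 6174 × 0.09 = 555.66 J
Organism 4: 555.66 × 0.18 = 100.0188 J
Organism 5: 100.0188 × 0.08 = 8.001504 J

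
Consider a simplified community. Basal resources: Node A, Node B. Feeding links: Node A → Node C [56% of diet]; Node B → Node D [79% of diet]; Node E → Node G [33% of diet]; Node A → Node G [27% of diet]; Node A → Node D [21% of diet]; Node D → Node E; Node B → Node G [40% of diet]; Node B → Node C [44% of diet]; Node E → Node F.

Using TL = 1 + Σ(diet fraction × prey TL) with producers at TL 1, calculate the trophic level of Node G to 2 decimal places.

2.66

Node C: 1 + (0.56×1 + 0.44×1) = 2
Node D: 1 + (0.79×1 + 0.21×1) = 2
Node E: 1 + 2 = 3
Node F: 1 + 3 = 4
Node G: 1 + (0.27×1 + 0.4×1 + 0.33×3) = 2.66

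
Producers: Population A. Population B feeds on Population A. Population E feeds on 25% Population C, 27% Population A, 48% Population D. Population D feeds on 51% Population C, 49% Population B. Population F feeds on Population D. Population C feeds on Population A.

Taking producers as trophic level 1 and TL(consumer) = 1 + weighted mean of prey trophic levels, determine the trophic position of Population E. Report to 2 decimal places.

Population B: 1 + 1 = 2
Population C: 1 + 1 = 2
Population D: 1 + (0.51×2 + 0.49×2) = 3
Population E: 1 + (0.25×2 + 0.27×1 + 0.48×3) = 3.21
Population F: 1 + 3 = 4

3.21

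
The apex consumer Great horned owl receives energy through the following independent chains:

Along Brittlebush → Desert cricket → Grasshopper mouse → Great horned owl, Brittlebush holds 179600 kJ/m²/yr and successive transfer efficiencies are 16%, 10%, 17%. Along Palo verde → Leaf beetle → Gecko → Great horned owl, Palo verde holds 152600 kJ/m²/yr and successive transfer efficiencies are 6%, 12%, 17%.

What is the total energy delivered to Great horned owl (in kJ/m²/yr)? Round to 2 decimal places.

Via Brittlebush: 179600 × 0.16 × 0.1 × 0.17 = 488.512 kJ/m²/yr
Via Palo verde: 152600 × 0.06 × 0.12 × 0.17 = 186.7824 kJ/m²/yr
Total at Great horned owl: 488.512 + 186.7824 = 675.2944 kJ/m²/yr

675.29 kJ/m²/yr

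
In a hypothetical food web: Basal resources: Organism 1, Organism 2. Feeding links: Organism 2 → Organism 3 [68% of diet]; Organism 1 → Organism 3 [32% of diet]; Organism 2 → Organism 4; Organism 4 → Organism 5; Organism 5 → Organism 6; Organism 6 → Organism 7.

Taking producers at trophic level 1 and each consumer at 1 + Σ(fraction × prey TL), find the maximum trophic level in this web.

5

Organism 3: 1 + (0.68×1 + 0.32×1) = 2
Organism 4: 1 + 1 = 2
Organism 5: 1 + 2 = 3
Organism 6: 1 + 3 = 4
Organism 7: 1 + 4 = 5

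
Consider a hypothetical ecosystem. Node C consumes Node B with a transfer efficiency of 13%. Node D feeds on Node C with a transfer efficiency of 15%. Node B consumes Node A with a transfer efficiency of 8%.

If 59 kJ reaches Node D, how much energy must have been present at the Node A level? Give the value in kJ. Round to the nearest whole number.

Cumulative transfer efficiency: 0.08 × 0.13 × 0.15 = 0.00156
Node A energy = 59 / 0.00156 = 37821 kJ

37821 kJ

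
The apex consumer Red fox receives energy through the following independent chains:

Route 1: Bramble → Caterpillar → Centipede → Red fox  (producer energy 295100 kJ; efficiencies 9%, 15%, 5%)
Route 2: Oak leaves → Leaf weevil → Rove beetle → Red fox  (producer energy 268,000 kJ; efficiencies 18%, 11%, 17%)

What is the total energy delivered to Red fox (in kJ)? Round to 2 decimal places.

Route 1: 295100 × 0.09 × 0.15 × 0.05 = 199.1925 kJ
Route 2: 268000 × 0.18 × 0.11 × 0.17 = 902.088 kJ
Total at Red fox: 199.1925 + 902.088 = 1101.2805 kJ

1101.28 kJ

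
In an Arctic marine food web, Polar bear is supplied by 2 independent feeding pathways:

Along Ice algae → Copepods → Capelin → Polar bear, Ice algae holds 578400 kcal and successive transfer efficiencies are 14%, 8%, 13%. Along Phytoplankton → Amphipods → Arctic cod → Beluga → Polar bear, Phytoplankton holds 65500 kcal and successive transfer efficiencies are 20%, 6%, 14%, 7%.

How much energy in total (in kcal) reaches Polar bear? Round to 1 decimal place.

Via Ice algae: 578400 × 0.14 × 0.08 × 0.13 = 842.1504 kcal
Via Phytoplankton: 65500 × 0.2 × 0.06 × 0.14 × 0.07 = 7.7028 kcal
Total at Polar bear: 842.1504 + 7.7028 = 849.8532 kcal

849.9 kcal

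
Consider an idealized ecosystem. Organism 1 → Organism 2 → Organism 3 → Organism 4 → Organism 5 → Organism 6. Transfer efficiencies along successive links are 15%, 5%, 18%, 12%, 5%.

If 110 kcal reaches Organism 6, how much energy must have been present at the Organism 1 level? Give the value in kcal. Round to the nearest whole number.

13580247 kcal

Cumulative transfer efficiency: 0.15 × 0.05 × 0.18 × 0.12 × 0.05 = 0.0000081
Organism 1 energy = 110 / 0.0000081 = 13580247 kcal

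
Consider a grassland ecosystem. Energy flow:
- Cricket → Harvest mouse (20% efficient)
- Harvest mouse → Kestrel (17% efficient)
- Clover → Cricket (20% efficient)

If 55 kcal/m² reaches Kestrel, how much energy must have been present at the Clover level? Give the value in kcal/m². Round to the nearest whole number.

Cumulative transfer efficiency: 0.2 × 0.2 × 0.17 = 0.0068
Clover energy = 55 / 0.0068 = 8088 kcal/m²

8088 kcal/m²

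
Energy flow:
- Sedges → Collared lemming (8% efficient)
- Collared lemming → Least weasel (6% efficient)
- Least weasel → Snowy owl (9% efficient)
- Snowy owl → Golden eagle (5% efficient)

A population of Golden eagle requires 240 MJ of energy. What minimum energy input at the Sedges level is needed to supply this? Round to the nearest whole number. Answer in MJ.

Cumulative transfer efficiency: 0.08 × 0.06 × 0.09 × 0.05 = 0.0000216
Sedges energy = 240 / 0.0000216 = 11111111 MJ

11111111 MJ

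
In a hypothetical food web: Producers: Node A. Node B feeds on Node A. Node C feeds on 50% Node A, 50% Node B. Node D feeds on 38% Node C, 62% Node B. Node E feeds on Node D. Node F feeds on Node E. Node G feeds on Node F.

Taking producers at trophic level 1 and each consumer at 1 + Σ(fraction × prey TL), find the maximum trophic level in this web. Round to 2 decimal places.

Node B: 1 + 1 = 2
Node C: 1 + (0.5×1 + 0.5×2) = 2.5
Node D: 1 + (0.38×2.5 + 0.62×2) = 3.19
Node E: 1 + 3.19 = 4.19
Node F: 1 + 4.19 = 5.19
Node G: 1 + 5.19 = 6.19

6.19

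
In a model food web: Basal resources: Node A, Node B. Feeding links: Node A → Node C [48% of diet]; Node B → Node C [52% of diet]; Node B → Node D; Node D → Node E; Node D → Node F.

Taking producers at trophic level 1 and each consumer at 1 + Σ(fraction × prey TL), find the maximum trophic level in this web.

Node C: 1 + (0.48×1 + 0.52×1) = 2
Node D: 1 + 1 = 2
Node E: 1 + 2 = 3
Node F: 1 + 2 = 3

3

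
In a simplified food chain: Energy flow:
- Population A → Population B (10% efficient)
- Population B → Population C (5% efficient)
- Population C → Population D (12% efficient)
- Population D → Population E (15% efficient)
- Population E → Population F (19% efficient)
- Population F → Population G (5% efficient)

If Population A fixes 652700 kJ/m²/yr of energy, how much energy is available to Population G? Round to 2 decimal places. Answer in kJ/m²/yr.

Population B: 652700 × 0.1 = 65270 kJ/m²/yr
Population C: 65270 × 0.05 = 3263.5 kJ/m²/yr
Population D: 3263.5 × 0.12 = 391.62 kJ/m²/yr
Population E: 391.62 × 0.15 = 58.743 kJ/m²/yr
Population F: 58.743 × 0.19 = 11.16117 kJ/m²/yr
Population G: 11.16117 × 0.05 = 0.5580585 kJ/m²/yr

0.56 kJ/m²/yr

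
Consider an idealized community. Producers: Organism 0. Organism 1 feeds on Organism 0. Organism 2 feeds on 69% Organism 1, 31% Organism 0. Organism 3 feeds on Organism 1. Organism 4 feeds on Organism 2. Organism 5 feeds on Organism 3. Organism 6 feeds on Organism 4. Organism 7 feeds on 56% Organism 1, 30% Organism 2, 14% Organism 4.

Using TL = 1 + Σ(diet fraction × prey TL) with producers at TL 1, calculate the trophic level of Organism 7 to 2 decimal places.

3.44

Organism 1: 1 + 1 = 2
Organism 2: 1 + (0.69×2 + 0.31×1) = 2.69
Organism 3: 1 + 2 = 3
Organism 4: 1 + 2.69 = 3.69
Organism 5: 1 + 3 = 4
Organism 6: 1 + 3.69 = 4.69
Organism 7: 1 + (0.56×2 + 0.3×2.69 + 0.14×3.69) = 3.4436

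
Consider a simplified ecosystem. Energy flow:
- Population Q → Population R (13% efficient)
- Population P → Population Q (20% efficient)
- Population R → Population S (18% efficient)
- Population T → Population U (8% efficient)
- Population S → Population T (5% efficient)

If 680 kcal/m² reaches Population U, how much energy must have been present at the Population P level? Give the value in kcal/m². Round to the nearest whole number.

36324786 kcal/m²

Cumulative transfer efficiency: 0.2 × 0.13 × 0.18 × 0.05 × 0.08 = 0.00001872
Population P energy = 680 / 0.00001872 = 36324786 kcal/m²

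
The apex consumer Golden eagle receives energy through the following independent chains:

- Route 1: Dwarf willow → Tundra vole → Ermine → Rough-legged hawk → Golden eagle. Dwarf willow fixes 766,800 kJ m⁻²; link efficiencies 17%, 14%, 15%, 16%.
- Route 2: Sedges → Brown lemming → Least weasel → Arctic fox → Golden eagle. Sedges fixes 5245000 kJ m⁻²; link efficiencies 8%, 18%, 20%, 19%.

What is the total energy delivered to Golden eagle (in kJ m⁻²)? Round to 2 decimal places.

Route 1: 766800 × 0.17 × 0.14 × 0.15 × 0.16 = 437.99616 kJ m⁻²
Route 2: 5245000 × 0.08 × 0.18 × 0.2 × 0.19 = 2870.064 kJ m⁻²
Total at Golden eagle: 437.99616 + 2870.064 = 3308.06016 kJ m⁻²

3308.06 kJ m⁻²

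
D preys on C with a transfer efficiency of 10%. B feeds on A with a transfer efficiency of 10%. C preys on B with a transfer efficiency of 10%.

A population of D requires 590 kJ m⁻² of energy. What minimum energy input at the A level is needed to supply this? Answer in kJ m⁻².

590000 kJ m⁻²

Cumulative transfer efficiency: 0.1 × 0.1 × 0.1 = 0.001
A energy = 590 / 0.001 = 590000 kJ m⁻²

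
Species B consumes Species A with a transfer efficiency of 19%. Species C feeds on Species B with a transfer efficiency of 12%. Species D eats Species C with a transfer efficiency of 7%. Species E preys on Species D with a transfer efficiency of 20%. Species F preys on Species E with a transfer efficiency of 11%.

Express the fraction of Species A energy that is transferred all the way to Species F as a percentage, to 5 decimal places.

Product of link efficiencies: 0.19 × 0.12 × 0.07 × 0.2 × 0.11 = 0.000035112
As a percentage: 0.000035112 × 100 = 0.00351%

0.00351%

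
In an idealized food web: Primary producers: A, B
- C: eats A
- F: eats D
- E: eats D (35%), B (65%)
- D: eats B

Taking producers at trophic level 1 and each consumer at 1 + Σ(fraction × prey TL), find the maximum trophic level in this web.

C: 1 + 1 = 2
D: 1 + 1 = 2
E: 1 + (0.35×2 + 0.65×1) = 2.35
F: 1 + 2 = 3

3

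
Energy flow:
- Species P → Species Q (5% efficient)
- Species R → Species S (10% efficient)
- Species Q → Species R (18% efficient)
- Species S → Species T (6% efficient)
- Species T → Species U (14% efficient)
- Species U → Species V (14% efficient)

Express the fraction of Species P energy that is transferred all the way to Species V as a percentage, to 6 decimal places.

0.000106%

Product of link efficiencies: 0.05 × 0.18 × 0.1 × 0.06 × 0.14 × 0.14 = 0.0000010584
As a percentage: 0.0000010584 × 100 = 0.000106%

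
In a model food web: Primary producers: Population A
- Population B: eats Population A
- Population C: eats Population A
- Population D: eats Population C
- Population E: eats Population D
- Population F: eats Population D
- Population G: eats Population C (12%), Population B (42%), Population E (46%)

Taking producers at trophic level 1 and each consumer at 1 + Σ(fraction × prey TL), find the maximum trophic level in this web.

4

Population B: 1 + 1 = 2
Population C: 1 + 1 = 2
Population D: 1 + 2 = 3
Population E: 1 + 3 = 4
Population F: 1 + 3 = 4
Population G: 1 + (0.12×2 + 0.42×2 + 0.46×4) = 3.92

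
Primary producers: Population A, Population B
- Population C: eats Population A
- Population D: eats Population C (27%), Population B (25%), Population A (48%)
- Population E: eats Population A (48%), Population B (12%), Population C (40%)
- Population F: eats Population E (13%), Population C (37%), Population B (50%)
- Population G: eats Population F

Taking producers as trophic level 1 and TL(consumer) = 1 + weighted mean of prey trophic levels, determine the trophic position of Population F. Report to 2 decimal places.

2.55

Population C: 1 + 1 = 2
Population D: 1 + (0.27×2 + 0.25×1 + 0.48×1) = 2.27
Population E: 1 + (0.48×1 + 0.12×1 + 0.4×2) = 2.4
Population F: 1 + (0.13×2.4 + 0.37×2 + 0.5×1) = 2.552
Population G: 1 + 2.552 = 3.552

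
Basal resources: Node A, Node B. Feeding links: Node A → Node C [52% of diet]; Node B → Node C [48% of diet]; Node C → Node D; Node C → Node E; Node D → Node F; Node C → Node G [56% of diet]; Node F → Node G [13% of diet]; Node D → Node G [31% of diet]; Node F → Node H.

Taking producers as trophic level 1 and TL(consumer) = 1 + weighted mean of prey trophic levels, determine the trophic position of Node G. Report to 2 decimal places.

3.57

Node C: 1 + (0.52×1 + 0.48×1) = 2
Node D: 1 + 2 = 3
Node E: 1 + 2 = 3
Node F: 1 + 3 = 4
Node G: 1 + (0.56×2 + 0.13×4 + 0.31×3) = 3.57
Node H: 1 + 4 = 5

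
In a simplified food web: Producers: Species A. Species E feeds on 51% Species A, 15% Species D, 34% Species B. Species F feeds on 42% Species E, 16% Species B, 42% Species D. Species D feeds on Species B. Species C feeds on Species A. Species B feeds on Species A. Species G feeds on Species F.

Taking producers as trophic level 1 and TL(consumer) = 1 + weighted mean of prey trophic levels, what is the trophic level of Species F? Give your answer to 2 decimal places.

3.69

Species B: 1 + 1 = 2
Species C: 1 + 1 = 2
Species D: 1 + 2 = 3
Species E: 1 + (0.51×1 + 0.15×3 + 0.34×2) = 2.64
Species F: 1 + (0.42×2.64 + 0.16×2 + 0.42×3) = 3.6888
Species G: 1 + 3.6888 = 4.6888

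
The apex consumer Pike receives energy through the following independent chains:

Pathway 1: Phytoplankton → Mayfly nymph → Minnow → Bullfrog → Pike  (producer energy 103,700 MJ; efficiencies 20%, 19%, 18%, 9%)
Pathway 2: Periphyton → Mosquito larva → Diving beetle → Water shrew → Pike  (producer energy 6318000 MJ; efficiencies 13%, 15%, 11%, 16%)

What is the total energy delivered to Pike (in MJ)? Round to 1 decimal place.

2232.2 MJ

Pathway 1: 103700 × 0.2 × 0.19 × 0.18 × 0.09 = 63.83772 MJ
Pathway 2: 6318000 × 0.13 × 0.15 × 0.11 × 0.16 = 2168.3376 MJ
Total at Pike: 63.83772 + 2168.3376 = 2232.17532 MJ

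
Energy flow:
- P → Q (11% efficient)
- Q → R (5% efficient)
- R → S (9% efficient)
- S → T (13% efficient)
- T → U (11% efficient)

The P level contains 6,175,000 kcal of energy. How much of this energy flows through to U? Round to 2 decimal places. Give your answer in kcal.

Q: 6175000 × 0.11 = 679250 kcal
R: 679250 × 0.05 = 33962.5 kcal
S: 33962.5 × 0.09 = 3056.625 kcal
T: 3056.625 × 0.13 = 397.36125 kcal
U: 397.36125 × 0.11 = 43.7097375 kcal

43.71 kcal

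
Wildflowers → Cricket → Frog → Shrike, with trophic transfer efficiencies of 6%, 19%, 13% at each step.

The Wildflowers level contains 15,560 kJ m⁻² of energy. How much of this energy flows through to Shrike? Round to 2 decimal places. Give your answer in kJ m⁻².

Cricket: 15560 × 0.06 = 933.6 kJ m⁻²
Frog: 933.6 × 0.19 = 177.384 kJ m⁻²
Shrike: 177.384 × 0.13 = 23.05992 kJ m⁻²

23.06 kJ m⁻²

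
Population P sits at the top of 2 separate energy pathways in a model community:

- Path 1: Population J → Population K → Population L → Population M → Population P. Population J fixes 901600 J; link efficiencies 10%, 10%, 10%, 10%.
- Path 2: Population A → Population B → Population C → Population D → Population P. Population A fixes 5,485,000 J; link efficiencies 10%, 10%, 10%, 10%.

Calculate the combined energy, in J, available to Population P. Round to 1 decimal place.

638.7 J

Path 1: 901600 × 0.1 × 0.1 × 0.1 × 0.1 = 90.16 J
Path 2: 5485000 × 0.1 × 0.1 × 0.1 × 0.1 = 548.5 J
Total at Population P: 90.16 + 548.5 = 638.66 J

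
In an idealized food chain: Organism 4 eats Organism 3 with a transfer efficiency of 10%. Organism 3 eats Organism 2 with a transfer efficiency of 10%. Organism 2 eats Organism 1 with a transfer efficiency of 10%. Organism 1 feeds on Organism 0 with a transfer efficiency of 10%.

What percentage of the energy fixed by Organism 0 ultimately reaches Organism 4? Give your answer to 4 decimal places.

Product of link efficiencies: 0.1 × 0.1 × 0.1 × 0.1 = 0.0001
As a percentage: 0.0001 × 100 = 0.0100%

0.0100%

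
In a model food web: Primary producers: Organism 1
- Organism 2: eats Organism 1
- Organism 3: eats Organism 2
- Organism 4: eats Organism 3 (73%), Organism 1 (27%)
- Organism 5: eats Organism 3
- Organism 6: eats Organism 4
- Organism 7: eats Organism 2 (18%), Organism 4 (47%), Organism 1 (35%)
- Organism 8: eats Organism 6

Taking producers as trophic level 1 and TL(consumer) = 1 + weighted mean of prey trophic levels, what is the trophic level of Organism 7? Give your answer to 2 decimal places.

3.34

Organism 2: 1 + 1 = 2
Organism 3: 1 + 2 = 3
Organism 4: 1 + (0.73×3 + 0.27×1) = 3.46
Organism 5: 1 + 3 = 4
Organism 6: 1 + 3.46 = 4.46
Organism 7: 1 + (0.18×2 + 0.47×3.46 + 0.35×1) = 3.3362
Organism 8: 1 + 4.46 = 5.46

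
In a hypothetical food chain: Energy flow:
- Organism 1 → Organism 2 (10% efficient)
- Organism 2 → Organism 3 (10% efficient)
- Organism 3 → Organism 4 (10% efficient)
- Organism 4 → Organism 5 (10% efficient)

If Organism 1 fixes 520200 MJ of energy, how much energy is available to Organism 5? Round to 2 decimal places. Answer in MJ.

52.02 MJ

Organism 2: 520200 × 0.1 = 52020 MJ
Organism 3: 52020 × 0.1 = 5202 MJ
Organism 4: 5202 × 0.1 = 520.2 MJ
Organism 5: 520.2 × 0.1 = 52.02 MJ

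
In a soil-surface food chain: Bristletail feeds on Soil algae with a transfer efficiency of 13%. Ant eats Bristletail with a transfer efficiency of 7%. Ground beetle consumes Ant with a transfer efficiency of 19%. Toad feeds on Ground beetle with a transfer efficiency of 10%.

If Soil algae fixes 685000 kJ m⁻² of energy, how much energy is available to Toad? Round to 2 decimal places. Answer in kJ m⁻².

Bristletail: 685000 × 0.13 = 89050 kJ m⁻²
Ant: 89050 × 0.07 = 6233.5 kJ m⁻²
Ground beetle: 6233.5 × 0.19 = 1184.365 kJ m⁻²
Toad: 1184.365 × 0.1 = 118.4365 kJ m⁻²

118.44 kJ m⁻²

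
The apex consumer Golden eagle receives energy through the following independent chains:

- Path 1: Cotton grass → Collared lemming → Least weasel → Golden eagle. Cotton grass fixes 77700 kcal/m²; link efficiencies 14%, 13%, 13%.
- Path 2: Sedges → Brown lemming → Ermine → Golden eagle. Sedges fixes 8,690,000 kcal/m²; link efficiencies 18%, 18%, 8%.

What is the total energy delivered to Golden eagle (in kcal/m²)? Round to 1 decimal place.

22708.3 kcal/m²

Path 1: 77700 × 0.14 × 0.13 × 0.13 = 183.8382 kcal/m²
Path 2: 8690000 × 0.18 × 0.18 × 0.08 = 22524.48 kcal/m²
Total at Golden eagle: 183.8382 + 22524.48 = 22708.3182 kcal/m²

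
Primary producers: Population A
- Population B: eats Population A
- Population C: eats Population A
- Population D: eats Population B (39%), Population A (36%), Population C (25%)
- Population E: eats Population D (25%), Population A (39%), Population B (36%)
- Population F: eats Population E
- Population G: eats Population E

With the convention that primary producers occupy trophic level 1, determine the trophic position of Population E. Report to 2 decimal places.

2.77

Population B: 1 + 1 = 2
Population C: 1 + 1 = 2
Population D: 1 + (0.39×2 + 0.36×1 + 0.25×2) = 2.64
Population E: 1 + (0.25×2.64 + 0.39×1 + 0.36×2) = 2.77
Population F: 1 + 2.77 = 3.77
Population G: 1 + 2.77 = 3.77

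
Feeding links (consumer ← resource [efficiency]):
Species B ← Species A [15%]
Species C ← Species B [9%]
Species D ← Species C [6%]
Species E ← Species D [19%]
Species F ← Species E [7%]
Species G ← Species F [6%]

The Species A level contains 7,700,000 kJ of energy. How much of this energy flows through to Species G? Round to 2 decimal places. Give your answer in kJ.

Species B: 7700000 × 0.15 = 1155000 kJ
Species C: 1155000 × 0.09 = 103950 kJ
Species D: 103950 × 0.06 = 6237 kJ
Species E: 6237 × 0.19 = 1185.03 kJ
Species F: 1185.03 × 0.07 = 82.9521 kJ
Species G: 82.9521 × 0.06 = 4.977126 kJ

4.98 kJ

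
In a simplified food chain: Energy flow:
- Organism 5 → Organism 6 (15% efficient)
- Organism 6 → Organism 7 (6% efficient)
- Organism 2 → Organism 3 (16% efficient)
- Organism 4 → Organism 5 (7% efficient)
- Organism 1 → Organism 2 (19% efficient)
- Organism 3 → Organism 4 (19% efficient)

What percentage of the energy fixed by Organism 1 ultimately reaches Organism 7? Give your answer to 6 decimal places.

Product of link efficiencies: 0.19 × 0.16 × 0.19 × 0.07 × 0.15 × 0.06 = 0.00000363888
As a percentage: 0.00000363888 × 100 = 0.000364%

0.000364%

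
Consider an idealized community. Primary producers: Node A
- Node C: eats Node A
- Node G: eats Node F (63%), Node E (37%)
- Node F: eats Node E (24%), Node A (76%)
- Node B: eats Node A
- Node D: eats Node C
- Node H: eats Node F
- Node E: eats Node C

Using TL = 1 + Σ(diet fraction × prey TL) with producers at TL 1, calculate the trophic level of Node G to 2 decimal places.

3.67

Node B: 1 + 1 = 2
Node C: 1 + 1 = 2
Node D: 1 + 2 = 3
Node E: 1 + 2 = 3
Node F: 1 + (0.24×3 + 0.76×1) = 2.48
Node G: 1 + (0.63×2.48 + 0.37×3) = 3.6724
Node H: 1 + 2.48 = 3.48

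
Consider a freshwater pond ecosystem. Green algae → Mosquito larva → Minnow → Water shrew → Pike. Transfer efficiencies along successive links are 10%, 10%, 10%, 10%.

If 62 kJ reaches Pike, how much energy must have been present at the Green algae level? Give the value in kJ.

Cumulative transfer efficiency: 0.1 × 0.1 × 0.1 × 0.1 = 0.0001
Green algae energy = 62 / 0.0001 = 620000 kJ

620000 kJ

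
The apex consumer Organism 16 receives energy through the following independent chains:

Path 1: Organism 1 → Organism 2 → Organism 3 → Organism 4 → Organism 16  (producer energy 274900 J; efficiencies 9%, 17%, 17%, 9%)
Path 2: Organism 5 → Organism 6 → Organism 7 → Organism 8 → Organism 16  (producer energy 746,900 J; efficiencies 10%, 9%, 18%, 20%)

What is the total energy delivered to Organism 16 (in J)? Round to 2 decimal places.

306.35 J

Path 1: 274900 × 0.09 × 0.17 × 0.17 × 0.09 = 64.351341 J
Path 2: 746900 × 0.1 × 0.09 × 0.18 × 0.2 = 241.9956 J
Total at Organism 16: 64.351341 + 241.9956 = 306.346941 J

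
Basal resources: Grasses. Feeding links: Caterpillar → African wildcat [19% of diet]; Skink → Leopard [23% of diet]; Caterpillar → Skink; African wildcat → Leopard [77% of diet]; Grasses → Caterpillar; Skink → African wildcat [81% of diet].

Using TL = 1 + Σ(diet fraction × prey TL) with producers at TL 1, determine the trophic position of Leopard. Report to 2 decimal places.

4.62

Caterpillar: 1 + 1 = 2
Skink: 1 + 2 = 3
African wildcat: 1 + (0.81×3 + 0.19×2) = 3.81
Leopard: 1 + (0.23×3 + 0.77×3.81) = 4.6237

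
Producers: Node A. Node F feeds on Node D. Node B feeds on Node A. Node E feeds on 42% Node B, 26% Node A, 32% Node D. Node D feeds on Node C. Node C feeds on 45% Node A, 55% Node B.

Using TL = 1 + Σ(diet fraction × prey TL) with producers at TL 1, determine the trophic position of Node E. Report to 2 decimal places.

3.24

Node B: 1 + 1 = 2
Node C: 1 + (0.45×1 + 0.55×2) = 2.55
Node D: 1 + 2.55 = 3.55
Node E: 1 + (0.42×2 + 0.26×1 + 0.32×3.55) = 3.236
Node F: 1 + 3.55 = 4.55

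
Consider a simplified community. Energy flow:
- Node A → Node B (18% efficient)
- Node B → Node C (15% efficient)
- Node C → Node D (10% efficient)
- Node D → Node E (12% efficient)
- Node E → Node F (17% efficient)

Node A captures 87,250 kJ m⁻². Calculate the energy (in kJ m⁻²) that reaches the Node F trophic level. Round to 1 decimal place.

4.8 kJ m⁻²

Node B: 87250 × 0.18 = 15705 kJ m⁻²
Node C: 15705 × 0.15 = 2355.75 kJ m⁻²
Node D: 2355.75 × 0.1 = 235.575 kJ m⁻²
Node E: 235.575 × 0.12 = 28.269 kJ m⁻²
Node F: 28.269 × 0.17 = 4.80573 kJ m⁻²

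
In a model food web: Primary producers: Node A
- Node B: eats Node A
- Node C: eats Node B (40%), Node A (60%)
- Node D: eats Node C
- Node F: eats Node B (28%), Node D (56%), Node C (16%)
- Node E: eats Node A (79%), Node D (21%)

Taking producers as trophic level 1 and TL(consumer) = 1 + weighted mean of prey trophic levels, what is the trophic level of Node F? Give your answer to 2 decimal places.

Node B: 1 + 1 = 2
Node C: 1 + (0.4×2 + 0.6×1) = 2.4
Node D: 1 + 2.4 = 3.4
Node E: 1 + (0.79×1 + 0.21×3.4) = 2.504
Node F: 1 + (0.28×2 + 0.56×3.4 + 0.16×2.4) = 3.848

3.85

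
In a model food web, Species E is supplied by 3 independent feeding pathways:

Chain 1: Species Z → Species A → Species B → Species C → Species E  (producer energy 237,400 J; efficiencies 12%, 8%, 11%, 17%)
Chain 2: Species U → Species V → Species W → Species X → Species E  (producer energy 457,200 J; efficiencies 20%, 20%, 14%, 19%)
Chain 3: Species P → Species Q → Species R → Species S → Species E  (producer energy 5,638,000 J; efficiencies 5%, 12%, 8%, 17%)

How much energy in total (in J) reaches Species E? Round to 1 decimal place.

Chain 1: 237400 × 0.12 × 0.08 × 0.11 × 0.17 = 42.618048 J
Chain 2: 457200 × 0.2 × 0.2 × 0.14 × 0.19 = 486.4608 J
Chain 3: 5638000 × 0.05 × 0.12 × 0.08 × 0.17 = 460.0608 J
Total at Species E: 42.618048 + 486.4608 + 460.0608 = 989.139648 J

989.1 J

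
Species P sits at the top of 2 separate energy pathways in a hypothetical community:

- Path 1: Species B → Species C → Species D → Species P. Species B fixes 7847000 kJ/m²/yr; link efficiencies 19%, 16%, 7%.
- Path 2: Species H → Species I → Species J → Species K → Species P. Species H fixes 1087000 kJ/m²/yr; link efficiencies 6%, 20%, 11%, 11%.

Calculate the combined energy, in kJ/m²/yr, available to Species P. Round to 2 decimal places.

Path 1: 7847000 × 0.19 × 0.16 × 0.07 = 16698.416 kJ/m²/yr
Path 2: 1087000 × 0.06 × 0.2 × 0.11 × 0.11 = 157.8324 kJ/m²/yr
Total at Species P: 16698.416 + 157.8324 = 16856.2484 kJ/m²/yr

16856.25 kJ/m²/yr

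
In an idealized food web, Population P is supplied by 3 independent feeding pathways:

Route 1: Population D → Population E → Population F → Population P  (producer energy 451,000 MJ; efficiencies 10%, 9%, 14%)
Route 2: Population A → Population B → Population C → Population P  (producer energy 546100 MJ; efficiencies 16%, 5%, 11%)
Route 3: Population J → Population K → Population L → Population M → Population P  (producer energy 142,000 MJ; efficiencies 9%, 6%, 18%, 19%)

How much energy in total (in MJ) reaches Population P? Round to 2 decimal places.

Route 1: 451000 × 0.1 × 0.09 × 0.14 = 568.26 MJ
Route 2: 546100 × 0.16 × 0.05 × 0.11 = 480.568 MJ
Route 3: 142000 × 0.09 × 0.06 × 0.18 × 0.19 = 26.22456 MJ
Total at Population P: 568.26 + 480.568 + 26.22456 = 1075.05256 MJ

1075.05 MJ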